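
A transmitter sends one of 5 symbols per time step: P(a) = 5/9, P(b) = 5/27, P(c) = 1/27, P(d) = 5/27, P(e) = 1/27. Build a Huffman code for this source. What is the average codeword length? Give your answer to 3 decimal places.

Repeatedly combine the two least-probable nodes; the expected code length is the sum of the merged weights.
merge 1/27 + 1/27 → 2/27
merge 2/27 + 5/27 → 7/27
merge 5/27 + 7/27 → 4/9
merge 4/9 + 5/9 → 1
L = 2/27 + 7/27 + 4/9 + 1 = 16/9 ≈ 1.778 bits/symbol.

1.778 bits/symbol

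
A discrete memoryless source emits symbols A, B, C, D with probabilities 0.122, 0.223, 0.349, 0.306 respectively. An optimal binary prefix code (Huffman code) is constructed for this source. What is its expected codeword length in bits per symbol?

1.996 bits/symbol

Repeatedly combine the two least-probable nodes; the expected code length is the sum of the merged weights.
merge 61/500 + 223/1000 → 69/200
merge 153/500 + 69/200 → 651/1000
merge 349/1000 + 651/1000 → 1
L = 69/200 + 651/1000 + 1 = 499/250 = 1.996 bits/symbol.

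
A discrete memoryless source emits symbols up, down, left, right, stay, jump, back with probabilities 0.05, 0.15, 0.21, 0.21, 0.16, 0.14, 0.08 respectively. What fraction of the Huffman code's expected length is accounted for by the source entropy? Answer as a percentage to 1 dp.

Entropy H = −Σ p log₂ p ≈ 2.6839 bits.
Huffman merges: 1/20+2/25→13/100; 13/100+7/50→27/100; 3/20+4/25→31/100; 21/100+21/100→21/50; 27/100+31/100→29/50; 21/50+29/50→1. L = 271/100 ≈ 2.7100.
Efficiency = H/L = 2.6839/2.7100 = 99.0%.

99.0%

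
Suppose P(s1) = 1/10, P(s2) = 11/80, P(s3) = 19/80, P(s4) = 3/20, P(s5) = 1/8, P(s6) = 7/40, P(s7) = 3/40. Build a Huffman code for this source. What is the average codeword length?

2.7625 bits/symbol

Repeatedly combine the two least-probable nodes; the expected code length is the sum of the merged weights.
merge 3/40 + 1/10 → 7/40
merge 1/8 + 11/80 → 21/80
merge 3/20 + 7/40 → 13/40
merge 7/40 + 19/80 → 33/80
merge 21/80 + 13/40 → 47/80
merge 33/80 + 47/80 → 1
L = 7/40 + 21/80 + 13/40 + 33/80 + 47/80 + 1 = 221/80 = 2.7625 bits/symbol.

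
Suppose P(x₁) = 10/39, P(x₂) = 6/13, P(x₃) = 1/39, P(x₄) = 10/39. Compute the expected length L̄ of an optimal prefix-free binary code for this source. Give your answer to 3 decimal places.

1.821 bits/symbol

Repeatedly combine the two least-probable nodes; the expected code length is the sum of the merged weights.
merge 1/39 + 10/39 → 11/39
merge 10/39 + 11/39 → 7/13
merge 6/13 + 7/13 → 1
L = 11/39 + 7/13 + 1 = 71/39 ≈ 1.821 bits/symbol.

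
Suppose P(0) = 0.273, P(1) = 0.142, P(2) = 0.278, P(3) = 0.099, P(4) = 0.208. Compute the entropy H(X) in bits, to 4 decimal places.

H = −Σ pᵢ log₂ pᵢ.
−0.273·log₂(0.273) = 0.5113
−0.142·log₂(0.142) = 0.3999
−0.278·log₂(0.278) = 0.5134
−0.099·log₂(0.099) = 0.3303
−0.208·log₂(0.208) = 0.4712
Sum ≈ 2.2261 → 2.2261 bits.

2.2261 bits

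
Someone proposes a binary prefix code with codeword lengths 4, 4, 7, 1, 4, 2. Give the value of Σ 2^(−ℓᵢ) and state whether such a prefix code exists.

0.9453125; yes

With common denominator 2^7 = 128: Σ 2^(−ℓᵢ) = 8/128 + 8/128 + 1/128 + 64/128 + 8/128 + 32/128 = 121/128 = 0.9453125.
Kraft's inequality requires Σ ≤ 1; here Σ = 0.9453125 ≤ 1, so such a prefix code exists.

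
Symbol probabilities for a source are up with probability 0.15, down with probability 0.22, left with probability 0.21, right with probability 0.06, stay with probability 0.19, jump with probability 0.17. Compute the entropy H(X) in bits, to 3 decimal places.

2.497 bits

H = −Σ pᵢ log₂ pᵢ.
−0.15·log₂(0.15) = 0.4105
−0.22·log₂(0.22) = 0.4806
−0.21·log₂(0.21) = 0.4728
−0.06·log₂(0.06) = 0.2435
−0.19·log₂(0.19) = 0.4552
−0.17·log₂(0.17) = 0.4346
Sum ≈ 2.4973 → 2.497 bits.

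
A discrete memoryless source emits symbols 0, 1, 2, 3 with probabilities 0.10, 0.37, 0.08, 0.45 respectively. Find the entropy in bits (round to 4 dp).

1.6728 bits

H = −Σ pᵢ log₂ pᵢ.
−0.10·log₂(0.10) = 0.3322
−0.37·log₂(0.37) = 0.5307
−0.08·log₂(0.08) = 0.2915
−0.45·log₂(0.45) = 0.5184
Sum ≈ 1.6728 → 1.6728 bits.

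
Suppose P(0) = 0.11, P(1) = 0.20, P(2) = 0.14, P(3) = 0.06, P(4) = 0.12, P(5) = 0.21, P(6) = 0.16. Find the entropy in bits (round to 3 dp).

H = −Σ pᵢ log₂ pᵢ.
−0.11·log₂(0.11) = 0.3503
−0.20·log₂(0.20) = 0.4644
−0.14·log₂(0.14) = 0.3971
−0.06·log₂(0.06) = 0.2435
−0.12·log₂(0.12) = 0.3671
−0.21·log₂(0.21) = 0.4728
−0.16·log₂(0.16) = 0.4230
Sum ≈ 2.7182 → 2.718 bits.

2.718 bits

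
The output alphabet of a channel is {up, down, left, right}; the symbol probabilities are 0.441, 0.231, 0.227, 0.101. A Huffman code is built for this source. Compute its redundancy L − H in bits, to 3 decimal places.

0.058 bits

Entropy H = −Σ p log₂ p ≈ 1.8289 bits.
Huffman merges: 101/1000+227/1000→41/125; 231/1000+41/125→559/1000; 441/1000+559/1000→1. L = 1887/1000 ≈ 1.8870.
L − H = 1.8870 − 1.8289 = 0.058 bits.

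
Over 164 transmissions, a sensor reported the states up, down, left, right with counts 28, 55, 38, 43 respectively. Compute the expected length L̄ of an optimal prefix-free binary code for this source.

2 bits/symbol

Probabilities are the counts divided by 164.
Repeatedly combine the two least-probable nodes; the expected code length is the sum of the merged weights.
merge 7/41 + 19/82 → 33/82
merge 43/164 + 55/164 → 49/82
merge 33/82 + 49/82 → 1
L = 33/82 + 49/82 + 1 = 2 bits/symbol.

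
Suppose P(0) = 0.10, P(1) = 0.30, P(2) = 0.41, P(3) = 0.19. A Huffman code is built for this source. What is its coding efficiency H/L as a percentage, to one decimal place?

97.7%

Entropy H = −Σ p log₂ p ≈ 1.8359 bits.
Huffman merges: 1/10+19/100→29/100; 29/100+3/10→59/100; 41/100+59/100→1. L = 47/25 ≈ 1.8800.
Efficiency = H/L = 1.8359/1.8800 = 97.7%.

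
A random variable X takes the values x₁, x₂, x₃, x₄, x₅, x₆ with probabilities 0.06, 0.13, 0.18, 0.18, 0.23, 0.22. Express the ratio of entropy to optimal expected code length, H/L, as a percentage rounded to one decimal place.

Entropy H = −Σ p log₂ p ≈ 2.4850 bits.
Huffman merges: 3/50+13/100→19/100; 9/50+9/50→9/25; 19/100+11/50→41/100; 23/100+9/25→59/100; 41/100+59/100→1. L = 51/20 ≈ 2.5500.
Efficiency = H/L = 2.4850/2.5500 = 97.5%.

97.5%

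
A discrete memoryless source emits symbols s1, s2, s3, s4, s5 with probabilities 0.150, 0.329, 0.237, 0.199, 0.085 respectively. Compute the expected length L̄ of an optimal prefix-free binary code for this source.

Repeatedly combine the two least-probable nodes; the expected code length is the sum of the merged weights.
merge 17/200 + 3/20 → 47/200
merge 199/1000 + 47/200 → 217/500
merge 237/1000 + 329/1000 → 283/500
merge 217/500 + 283/500 → 1
L = 47/200 + 217/500 + 283/500 + 1 = 447/200 = 2.235 bits/symbol.

2.235 bits/symbol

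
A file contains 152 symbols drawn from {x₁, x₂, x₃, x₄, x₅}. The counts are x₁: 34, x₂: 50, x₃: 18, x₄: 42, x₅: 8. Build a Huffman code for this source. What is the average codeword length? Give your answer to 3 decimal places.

2.171 bits/symbol

Probabilities are the counts divided by 152.
Repeatedly combine the two least-probable nodes; the expected code length is the sum of the merged weights.
merge 1/19 + 9/76 → 13/76
merge 13/76 + 17/76 → 15/38
merge 21/76 + 25/76 → 23/38
merge 15/38 + 23/38 → 1
L = 13/76 + 15/38 + 23/38 + 1 = 165/76 ≈ 2.171 bits/symbol.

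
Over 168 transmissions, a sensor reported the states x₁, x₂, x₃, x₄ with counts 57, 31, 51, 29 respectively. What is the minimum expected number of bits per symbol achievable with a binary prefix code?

Probabilities are the counts divided by 168.
Repeatedly combine the two least-probable nodes; the expected code length is the sum of the merged weights.
merge 29/168 + 31/168 → 5/14
merge 17/56 + 19/56 → 9/14
merge 5/14 + 9/14 → 1
L = 5/14 + 9/14 + 1 = 2 bits/symbol.

2 bits/symbol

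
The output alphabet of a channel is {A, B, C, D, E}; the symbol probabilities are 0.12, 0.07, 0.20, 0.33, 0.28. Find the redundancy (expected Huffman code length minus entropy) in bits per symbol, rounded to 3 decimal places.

Entropy H = −Σ p log₂ p ≈ 2.1421 bits.
Huffman merges: 7/100+3/25→19/100; 19/100+1/5→39/100; 7/25+33/100→61/100; 39/100+61/100→1. L = 219/100 ≈ 2.1900.
L − H = 2.1900 − 2.1421 = 0.048 bits.

0.048 bits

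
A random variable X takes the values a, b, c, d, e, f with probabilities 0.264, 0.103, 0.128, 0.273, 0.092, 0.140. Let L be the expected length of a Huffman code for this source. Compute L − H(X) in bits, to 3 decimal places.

Entropy H = −Σ p log₂ p ≈ 2.4498 bits.
Huffman merges: 23/250+103/1000→39/200; 16/125+7/50→67/250; 39/200+33/125→459/1000; 67/250+273/1000→541/1000; 459/1000+541/1000→1. L = 2463/1000 ≈ 2.4630.
L − H = 2.4630 − 2.4498 = 0.013 bits.

0.013 bits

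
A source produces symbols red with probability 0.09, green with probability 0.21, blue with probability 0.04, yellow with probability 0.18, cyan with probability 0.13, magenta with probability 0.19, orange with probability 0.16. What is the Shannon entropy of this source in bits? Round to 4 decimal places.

H = −Σ pᵢ log₂ pᵢ.
−0.09·log₂(0.09) = 0.3127
−0.21·log₂(0.21) = 0.4728
−0.04·log₂(0.04) = 0.1858
−0.18·log₂(0.18) = 0.4453
−0.13·log₂(0.13) = 0.3826
−0.19·log₂(0.19) = 0.4552
−0.16·log₂(0.16) = 0.4230
Sum ≈ 2.6774 → 2.6774 bits.

2.6774 bits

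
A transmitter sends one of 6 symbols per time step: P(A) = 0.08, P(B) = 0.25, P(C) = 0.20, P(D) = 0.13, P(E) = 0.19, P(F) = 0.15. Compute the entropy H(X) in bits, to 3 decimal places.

2.504 bits

H = −Σ pᵢ log₂ pᵢ.
−0.08·log₂(0.08) = 0.2915
−0.25·log₂(0.25) = 0.5000
−0.20·log₂(0.20) = 0.4644
−0.13·log₂(0.13) = 0.3826
−0.19·log₂(0.19) = 0.4552
−0.15·log₂(0.15) = 0.4105
Sum ≈ 2.5043 → 2.504 bits.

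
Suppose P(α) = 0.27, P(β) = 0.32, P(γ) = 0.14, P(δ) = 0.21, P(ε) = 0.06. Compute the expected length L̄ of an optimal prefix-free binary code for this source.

2.2 bits/symbol

Repeatedly combine the two least-probable nodes; the expected code length is the sum of the merged weights.
merge 3/50 + 7/50 → 1/5
merge 1/5 + 21/100 → 41/100
merge 27/100 + 8/25 → 59/100
merge 41/100 + 59/100 → 1
L = 1/5 + 41/100 + 59/100 + 1 = 11/5 = 2.2 bits/symbol.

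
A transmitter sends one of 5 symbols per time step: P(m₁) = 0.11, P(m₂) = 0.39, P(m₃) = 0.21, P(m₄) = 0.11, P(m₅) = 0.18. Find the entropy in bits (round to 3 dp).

H = −Σ pᵢ log₂ pᵢ.
−0.11·log₂(0.11) = 0.3503
−0.39·log₂(0.39) = 0.5298
−0.21·log₂(0.21) = 0.4728
−0.11·log₂(0.11) = 0.3503
−0.18·log₂(0.18) = 0.4453
Sum ≈ 2.1485 → 2.149 bits.

2.149 bits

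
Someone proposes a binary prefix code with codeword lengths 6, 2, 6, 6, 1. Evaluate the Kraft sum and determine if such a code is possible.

With common denominator 2^6 = 64: Σ 2^(−ℓᵢ) = 1/64 + 16/64 + 1/64 + 1/64 + 32/64 = 51/64 = 0.796875.
Kraft's inequality requires Σ ≤ 1; here Σ = 0.796875 ≤ 1, so such a prefix code exists.

0.796875; yes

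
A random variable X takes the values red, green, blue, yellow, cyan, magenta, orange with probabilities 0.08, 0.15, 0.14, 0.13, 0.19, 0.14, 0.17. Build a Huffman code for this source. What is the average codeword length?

Repeatedly combine the two least-probable nodes; the expected code length is the sum of the merged weights.
merge 2/25 + 13/100 → 21/100
merge 7/50 + 7/50 → 7/25
merge 3/20 + 17/100 → 8/25
merge 19/100 + 21/100 → 2/5
merge 7/25 + 8/25 → 3/5
merge 2/5 + 3/5 → 1
L = 21/100 + 7/25 + 8/25 + 2/5 + 3/5 + 1 = 281/100 = 2.81 bits/symbol.

2.81 bits/symbol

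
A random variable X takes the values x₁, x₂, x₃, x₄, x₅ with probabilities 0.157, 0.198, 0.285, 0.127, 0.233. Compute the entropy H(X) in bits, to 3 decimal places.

2.266 bits

H = −Σ pᵢ log₂ pᵢ.
−0.157·log₂(0.157) = 0.4194
−0.198·log₂(0.198) = 0.4626
−0.285·log₂(0.285) = 0.5161
−0.127·log₂(0.127) = 0.3781
−0.233·log₂(0.233) = 0.4897
Sum ≈ 2.2659 → 2.266 bits.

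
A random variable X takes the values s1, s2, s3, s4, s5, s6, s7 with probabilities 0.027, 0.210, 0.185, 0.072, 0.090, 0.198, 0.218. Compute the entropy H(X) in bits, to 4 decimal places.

H = −Σ pᵢ log₂ pᵢ.
−0.027·log₂(0.027) = 0.1407
−0.210·log₂(0.210) = 0.4728
−0.185·log₂(0.185) = 0.4504
−0.072·log₂(0.072) = 0.2733
−0.090·log₂(0.090) = 0.3127
−0.198·log₂(0.198) = 0.4626
−0.218·log₂(0.218) = 0.4791
Sum ≈ 2.5915 → 2.5915 bits.

2.5915 bits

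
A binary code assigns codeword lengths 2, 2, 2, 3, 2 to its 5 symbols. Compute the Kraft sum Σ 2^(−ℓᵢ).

With common denominator 2^3 = 8: Σ 2^(−ℓᵢ) = 2/8 + 2/8 + 2/8 + 1/8 + 2/8 = 9/8 = 1.125.

1.125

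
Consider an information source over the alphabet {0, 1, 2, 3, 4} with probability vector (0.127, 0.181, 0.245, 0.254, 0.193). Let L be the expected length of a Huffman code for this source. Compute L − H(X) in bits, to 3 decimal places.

0.026 bits

Entropy H = −Σ p log₂ p ≈ 2.2818 bits.
Huffman merges: 127/1000+181/1000→77/250; 193/1000+49/200→219/500; 127/500+77/250→281/500; 219/500+281/500→1. L = 577/250 ≈ 2.3080.
L − H = 2.3080 − 2.2818 = 0.026 bits.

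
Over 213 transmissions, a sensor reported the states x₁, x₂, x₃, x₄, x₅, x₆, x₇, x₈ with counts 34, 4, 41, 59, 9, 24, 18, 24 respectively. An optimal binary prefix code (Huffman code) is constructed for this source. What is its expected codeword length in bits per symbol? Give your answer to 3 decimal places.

Probabilities are the counts divided by 213.
Repeatedly combine the two least-probable nodes; the expected code length is the sum of the merged weights.
merge 4/213 + 3/71 → 13/213
merge 13/213 + 6/71 → 31/213
merge 8/71 + 8/71 → 16/71
merge 31/213 + 34/213 → 65/213
merge 41/213 + 16/71 → 89/213
merge 59/213 + 65/213 → 124/213
merge 89/213 + 124/213 → 1
L = 13/213 + 31/213 + 16/71 + 65/213 + 89/213 + 124/213 + 1 = 583/213 ≈ 2.737 bits/symbol.

2.737 bits/symbol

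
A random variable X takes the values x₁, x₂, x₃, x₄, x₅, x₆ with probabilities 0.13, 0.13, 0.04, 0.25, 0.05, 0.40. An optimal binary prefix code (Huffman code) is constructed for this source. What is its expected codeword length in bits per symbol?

2.26 bits/symbol

Repeatedly combine the two least-probable nodes; the expected code length is the sum of the merged weights.
merge 1/25 + 1/20 → 9/100
merge 9/100 + 13/100 → 11/50
merge 13/100 + 11/50 → 7/20
merge 1/4 + 7/20 → 3/5
merge 2/5 + 3/5 → 1
L = 9/100 + 11/50 + 7/20 + 3/5 + 1 = 113/50 = 2.26 bits/symbol.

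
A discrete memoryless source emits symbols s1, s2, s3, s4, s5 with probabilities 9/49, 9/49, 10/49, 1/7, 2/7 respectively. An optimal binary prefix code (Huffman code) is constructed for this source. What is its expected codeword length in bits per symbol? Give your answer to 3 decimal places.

2.327 bits/symbol

Repeatedly combine the two least-probable nodes; the expected code length is the sum of the merged weights.
merge 1/7 + 9/49 → 16/49
merge 9/49 + 10/49 → 19/49
merge 2/7 + 16/49 → 30/49
merge 19/49 + 30/49 → 1
L = 16/49 + 19/49 + 30/49 + 1 = 114/49 ≈ 2.327 bits/symbol.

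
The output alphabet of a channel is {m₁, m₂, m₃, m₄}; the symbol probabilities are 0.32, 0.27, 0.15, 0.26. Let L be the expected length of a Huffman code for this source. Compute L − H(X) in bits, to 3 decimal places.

0.048 bits

Entropy H = −Σ p log₂ p ≈ 1.9519 bits.
Huffman merges: 3/20+13/50→41/100; 27/100+8/25→59/100; 41/100+59/100→1. L = 2 ≈ 2.0000.
L − H = 2.0000 − 1.9519 = 0.048 bits.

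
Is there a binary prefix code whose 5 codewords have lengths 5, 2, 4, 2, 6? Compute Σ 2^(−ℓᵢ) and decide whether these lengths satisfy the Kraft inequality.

0.609375; yes

With common denominator 2^6 = 64: Σ 2^(−ℓᵢ) = 2/64 + 16/64 + 4/64 + 16/64 + 1/64 = 39/64 = 0.609375.
Kraft's inequality requires Σ ≤ 1; here Σ = 0.609375 ≤ 1, so such a prefix code exists.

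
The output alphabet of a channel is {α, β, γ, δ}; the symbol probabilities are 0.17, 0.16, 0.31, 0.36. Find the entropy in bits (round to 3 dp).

1.912 bits

H = −Σ pᵢ log₂ pᵢ.
−0.17·log₂(0.17) = 0.4346
−0.16·log₂(0.16) = 0.4230
−0.31·log₂(0.31) = 0.5238
−0.36·log₂(0.36) = 0.5306
Sum ≈ 1.9120 → 1.912 bits.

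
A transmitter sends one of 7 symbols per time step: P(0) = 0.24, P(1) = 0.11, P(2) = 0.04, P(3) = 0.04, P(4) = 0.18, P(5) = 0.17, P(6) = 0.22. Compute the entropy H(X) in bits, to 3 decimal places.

2.576 bits

H = −Σ pᵢ log₂ pᵢ.
−0.24·log₂(0.24) = 0.4941
−0.11·log₂(0.11) = 0.3503
−0.04·log₂(0.04) = 0.1858
−0.04·log₂(0.04) = 0.1858
−0.18·log₂(0.18) = 0.4453
−0.17·log₂(0.17) = 0.4346
−0.22·log₂(0.22) = 0.4806
Sum ≈ 2.5764 → 2.576 bits.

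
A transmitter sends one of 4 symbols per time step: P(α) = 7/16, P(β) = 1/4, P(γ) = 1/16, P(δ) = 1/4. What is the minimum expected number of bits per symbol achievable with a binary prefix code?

1.875 bits/symbol

Repeatedly combine the two least-probable nodes; the expected code length is the sum of the merged weights.
merge 1/16 + 1/4 → 5/16
merge 1/4 + 5/16 → 9/16
merge 7/16 + 9/16 → 1
L = 5/16 + 9/16 + 1 = 15/8 = 1.875 bits/symbol.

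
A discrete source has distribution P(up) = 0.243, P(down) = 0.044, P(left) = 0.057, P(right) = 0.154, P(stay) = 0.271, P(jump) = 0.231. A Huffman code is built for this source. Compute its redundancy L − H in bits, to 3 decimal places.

0.012 bits

Entropy H = −Σ p log₂ p ≈ 2.3443 bits.
Huffman merges: 11/250+57/1000→101/1000; 101/1000+77/500→51/200; 231/1000+243/1000→237/500; 51/200+271/1000→263/500; 237/500+263/500→1. L = 589/250 ≈ 2.3560.
L − H = 2.3560 − 2.3443 = 0.012 bits.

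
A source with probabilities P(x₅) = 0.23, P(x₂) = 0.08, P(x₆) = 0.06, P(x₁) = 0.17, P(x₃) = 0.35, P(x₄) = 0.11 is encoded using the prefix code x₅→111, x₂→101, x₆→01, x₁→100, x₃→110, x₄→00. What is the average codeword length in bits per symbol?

L̄ = Σ pᵢ·ℓᵢ = 0.23·3 + 0.08·3 + 0.06·2 + 0.17·3 + 0.35·3 + 0.11·2 = 2.83 bits/symbol.

2.83 bits/symbol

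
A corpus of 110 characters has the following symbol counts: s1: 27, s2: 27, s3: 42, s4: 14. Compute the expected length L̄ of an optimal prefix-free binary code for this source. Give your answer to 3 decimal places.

Probabilities are the counts divided by 110.
Repeatedly combine the two least-probable nodes; the expected code length is the sum of the merged weights.
merge 7/55 + 27/110 → 41/110
merge 27/110 + 41/110 → 34/55
merge 21/55 + 34/55 → 1
L = 41/110 + 34/55 + 1 = 219/110 ≈ 1.991 bits/symbol.

1.991 bits/symbol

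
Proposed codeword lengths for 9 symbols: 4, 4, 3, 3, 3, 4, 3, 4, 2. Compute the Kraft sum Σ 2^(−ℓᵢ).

With common denominator 2^4 = 16: Σ 2^(−ℓᵢ) = 1/16 + 1/16 + 2/16 + 2/16 + 2/16 + 1/16 + 2/16 + 1/16 + 4/16 = 16/16 = 1.

1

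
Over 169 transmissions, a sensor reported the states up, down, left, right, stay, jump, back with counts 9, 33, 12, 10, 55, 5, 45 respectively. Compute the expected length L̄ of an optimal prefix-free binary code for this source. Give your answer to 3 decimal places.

Probabilities are the counts divided by 169.
Repeatedly combine the two least-probable nodes; the expected code length is the sum of the merged weights.
merge 5/169 + 9/169 → 14/169
merge 10/169 + 12/169 → 22/169
merge 14/169 + 22/169 → 36/169
merge 33/169 + 36/169 → 69/169
merge 45/169 + 55/169 → 100/169
merge 69/169 + 100/169 → 1
L = 14/169 + 22/169 + 36/169 + 69/169 + 100/169 + 1 = 410/169 ≈ 2.426 bits/symbol.

2.426 bits/symbol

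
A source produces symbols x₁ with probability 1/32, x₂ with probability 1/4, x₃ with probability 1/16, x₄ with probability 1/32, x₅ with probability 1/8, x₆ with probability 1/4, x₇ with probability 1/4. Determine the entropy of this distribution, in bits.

2.4375 bits

Each probability is a power of 1/2, so log₂(1/p) is an integer.
H = Σ p·log₂(1/p) = 1/32·5 + 1/4·2 + 1/16·4 + 1/32·5 + 1/8·3 + 1/4·2 + 1/4·2 = 2.4375 bits.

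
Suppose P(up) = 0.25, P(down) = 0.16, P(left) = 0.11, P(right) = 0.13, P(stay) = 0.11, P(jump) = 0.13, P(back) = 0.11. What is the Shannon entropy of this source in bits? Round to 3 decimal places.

H = −Σ pᵢ log₂ pᵢ.
−0.25·log₂(0.25) = 0.5000
−0.16·log₂(0.16) = 0.4230
−0.11·log₂(0.11) = 0.3503
−0.13·log₂(0.13) = 0.3826
−0.11·log₂(0.11) = 0.3503
−0.13·log₂(0.13) = 0.3826
−0.11·log₂(0.11) = 0.3503
Sum ≈ 2.7392 → 2.739 bits.

2.739 bits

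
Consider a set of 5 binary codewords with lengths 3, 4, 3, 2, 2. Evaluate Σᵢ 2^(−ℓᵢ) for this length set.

With common denominator 2^4 = 16: Σ 2^(−ℓᵢ) = 2/16 + 1/16 + 2/16 + 4/16 + 4/16 = 13/16 = 0.8125.

0.8125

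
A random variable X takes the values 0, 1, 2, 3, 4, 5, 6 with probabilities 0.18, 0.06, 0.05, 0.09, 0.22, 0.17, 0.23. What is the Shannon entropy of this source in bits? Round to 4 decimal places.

H = −Σ pᵢ log₂ pᵢ.
−0.18·log₂(0.18) = 0.4453
−0.06·log₂(0.06) = 0.2435
−0.05·log₂(0.05) = 0.2161
−0.09·log₂(0.09) = 0.3127
−0.22·log₂(0.22) = 0.4806
−0.17·log₂(0.17) = 0.4346
−0.23·log₂(0.23) = 0.4877
Sum ≈ 2.6204 → 2.6204 bits.

2.6204 bits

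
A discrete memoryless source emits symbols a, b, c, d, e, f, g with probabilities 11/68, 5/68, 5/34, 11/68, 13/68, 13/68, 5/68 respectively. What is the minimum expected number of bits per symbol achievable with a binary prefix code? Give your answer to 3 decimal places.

Repeatedly combine the two least-probable nodes; the expected code length is the sum of the merged weights.
merge 5/68 + 5/68 → 5/34
merge 5/34 + 5/34 → 5/17
merge 11/68 + 11/68 → 11/34
merge 13/68 + 13/68 → 13/34
merge 5/17 + 11/34 → 21/34
merge 13/34 + 21/34 → 1
L = 5/34 + 5/17 + 11/34 + 13/34 + 21/34 + 1 = 47/17 ≈ 2.765 bits/symbol.

2.765 bits/symbol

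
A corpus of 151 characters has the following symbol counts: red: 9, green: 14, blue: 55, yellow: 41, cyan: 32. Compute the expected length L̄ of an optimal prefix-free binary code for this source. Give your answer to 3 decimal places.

Probabilities are the counts divided by 151.
Repeatedly combine the two least-probable nodes; the expected code length is the sum of the merged weights.
merge 9/151 + 14/151 → 23/151
merge 23/151 + 32/151 → 55/151
merge 41/151 + 55/151 → 96/151
merge 55/151 + 96/151 → 1
L = 23/151 + 55/151 + 96/151 + 1 = 325/151 ≈ 2.152 bits/symbol.

2.152 bits/symbol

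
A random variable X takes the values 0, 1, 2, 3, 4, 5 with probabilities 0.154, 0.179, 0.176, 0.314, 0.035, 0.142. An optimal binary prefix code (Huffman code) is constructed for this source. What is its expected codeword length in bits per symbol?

Repeatedly combine the two least-probable nodes; the expected code length is the sum of the merged weights.
merge 7/200 + 71/500 → 177/1000
merge 77/500 + 22/125 → 33/100
merge 177/1000 + 179/1000 → 89/250
merge 157/500 + 33/100 → 161/250
merge 89/250 + 161/250 → 1
L = 177/1000 + 33/100 + 89/250 + 161/250 + 1 = 2507/1000 = 2.507 bits/symbol.

2.507 bits/symbol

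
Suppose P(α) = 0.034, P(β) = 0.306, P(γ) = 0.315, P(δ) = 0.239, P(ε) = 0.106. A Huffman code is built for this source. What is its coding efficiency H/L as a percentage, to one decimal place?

Entropy H = −Σ p log₂ p ≈ 2.0503 bits.
Huffman merges: 17/500+53/500→7/50; 7/50+239/1000→379/1000; 153/500+63/200→621/1000; 379/1000+621/1000→1. L = 107/50 ≈ 2.1400.
Efficiency = H/L = 2.0503/2.1400 = 95.8%.

95.8%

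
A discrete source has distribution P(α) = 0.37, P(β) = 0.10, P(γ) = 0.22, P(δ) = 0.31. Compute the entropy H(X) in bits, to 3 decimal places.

1.867 bits

H = −Σ pᵢ log₂ pᵢ.
−0.37·log₂(0.37) = 0.5307
−0.10·log₂(0.10) = 0.3322
−0.22·log₂(0.22) = 0.4806
−0.31·log₂(0.31) = 0.5238
Sum ≈ 1.8673 → 1.867 bits.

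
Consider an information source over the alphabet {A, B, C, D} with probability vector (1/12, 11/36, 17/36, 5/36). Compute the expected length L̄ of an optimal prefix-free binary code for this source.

Repeatedly combine the two least-probable nodes; the expected code length is the sum of the merged weights.
merge 1/12 + 5/36 → 2/9
merge 2/9 + 11/36 → 19/36
merge 17/36 + 19/36 → 1
L = 2/9 + 19/36 + 1 = 7/4 = 1.75 bits/symbol.

1.75 bits/symbol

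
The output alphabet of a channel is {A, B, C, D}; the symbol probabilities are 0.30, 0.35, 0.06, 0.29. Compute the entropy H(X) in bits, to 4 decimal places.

1.8126 bits

H = −Σ pᵢ log₂ pᵢ.
−0.30·log₂(0.30) = 0.5211
−0.35·log₂(0.35) = 0.5301
−0.06·log₂(0.06) = 0.2435
−0.29·log₂(0.29) = 0.5179
Sum ≈ 1.8126 → 1.8126 bits.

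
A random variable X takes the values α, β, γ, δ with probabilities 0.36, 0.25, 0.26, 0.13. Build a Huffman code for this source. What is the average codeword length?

Repeatedly combine the two least-probable nodes; the expected code length is the sum of the merged weights.
merge 13/100 + 1/4 → 19/50
merge 13/50 + 9/25 → 31/50
merge 19/50 + 31/50 → 1
L = 19/50 + 31/50 + 1 = 2 bits/symbol.

2 bits/symbol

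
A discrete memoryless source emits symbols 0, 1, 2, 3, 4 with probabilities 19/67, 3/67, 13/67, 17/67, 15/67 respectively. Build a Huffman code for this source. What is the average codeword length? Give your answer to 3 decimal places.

2.239 bits/symbol

Repeatedly combine the two least-probable nodes; the expected code length is the sum of the merged weights.
merge 3/67 + 13/67 → 16/67
merge 15/67 + 16/67 → 31/67
merge 17/67 + 19/67 → 36/67
merge 31/67 + 36/67 → 1
L = 16/67 + 31/67 + 36/67 + 1 = 150/67 ≈ 2.239 bits/symbol.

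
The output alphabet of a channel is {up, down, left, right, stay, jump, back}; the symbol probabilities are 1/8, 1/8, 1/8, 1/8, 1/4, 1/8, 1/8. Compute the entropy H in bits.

Each probability is a power of 1/2, so log₂(1/p) is an integer.
H = Σ p·log₂(1/p) = 1/8·3 + 1/8·3 + 1/8·3 + 1/8·3 + 1/4·2 + 1/8·3 + 1/8·3 = 2.75 bits.

2.75 bits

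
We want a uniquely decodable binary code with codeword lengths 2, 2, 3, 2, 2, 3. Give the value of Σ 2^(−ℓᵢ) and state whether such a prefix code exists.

1.25; no

With common denominator 2^3 = 8: Σ 2^(−ℓᵢ) = 2/8 + 2/8 + 1/8 + 2/8 + 2/8 + 1/8 = 10/8 = 1.25.
Kraft's inequality requires Σ ≤ 1; here Σ = 1.25 > 1, so no such prefix code exists.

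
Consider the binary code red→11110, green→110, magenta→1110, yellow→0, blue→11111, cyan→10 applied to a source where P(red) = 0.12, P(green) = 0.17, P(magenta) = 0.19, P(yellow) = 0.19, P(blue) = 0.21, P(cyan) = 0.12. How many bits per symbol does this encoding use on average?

L̄ = Σ pᵢ·ℓᵢ = 0.12·5 + 0.17·3 + 0.19·4 + 0.19·1 + 0.21·5 + 0.12·2 = 3.35 bits/symbol.

3.35 bits/symbol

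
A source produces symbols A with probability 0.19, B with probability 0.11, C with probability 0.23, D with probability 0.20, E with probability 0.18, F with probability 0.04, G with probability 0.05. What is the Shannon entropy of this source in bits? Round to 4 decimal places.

2.6047 bits

H = −Σ pᵢ log₂ pᵢ.
−0.19·log₂(0.19) = 0.4552
−0.11·log₂(0.11) = 0.3503
−0.23·log₂(0.23) = 0.4877
−0.20·log₂(0.20) = 0.4644
−0.18·log₂(0.18) = 0.4453
−0.04·log₂(0.04) = 0.1858
−0.05·log₂(0.05) = 0.2161
Sum ≈ 2.6047 → 2.6047 bits.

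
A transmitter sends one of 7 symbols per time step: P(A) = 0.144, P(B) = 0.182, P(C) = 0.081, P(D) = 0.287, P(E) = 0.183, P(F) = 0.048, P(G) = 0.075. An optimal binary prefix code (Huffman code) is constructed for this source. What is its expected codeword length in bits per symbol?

Repeatedly combine the two least-probable nodes; the expected code length is the sum of the merged weights.
merge 6/125 + 3/40 → 123/1000
merge 81/1000 + 123/1000 → 51/250
merge 18/125 + 91/500 → 163/500
merge 183/1000 + 51/250 → 387/1000
merge 287/1000 + 163/500 → 613/1000
merge 387/1000 + 613/1000 → 1
L = 123/1000 + 51/250 + 163/500 + 387/1000 + 613/1000 + 1 = 2653/1000 = 2.653 bits/symbol.

2.653 bits/symbol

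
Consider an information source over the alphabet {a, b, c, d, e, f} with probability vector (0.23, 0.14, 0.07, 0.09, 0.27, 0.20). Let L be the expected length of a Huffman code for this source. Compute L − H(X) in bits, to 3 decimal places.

0.020 bits

Entropy H = −Σ p log₂ p ≈ 2.4404 bits.
Huffman merges: 7/100+9/100→4/25; 7/50+4/25→3/10; 1/5+23/100→43/100; 27/100+3/10→57/100; 43/100+57/100→1. L = 123/50 ≈ 2.4600.
L − H = 2.4600 − 2.4404 = 0.020 bits.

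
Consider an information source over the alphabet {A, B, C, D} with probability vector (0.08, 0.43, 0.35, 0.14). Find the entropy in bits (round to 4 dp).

1.7423 bits

H = −Σ pᵢ log₂ pᵢ.
−0.08·log₂(0.08) = 0.2915
−0.43·log₂(0.43) = 0.5236
−0.35·log₂(0.35) = 0.5301
−0.14·log₂(0.14) = 0.3971
Sum ≈ 1.7423 → 1.7423 bits.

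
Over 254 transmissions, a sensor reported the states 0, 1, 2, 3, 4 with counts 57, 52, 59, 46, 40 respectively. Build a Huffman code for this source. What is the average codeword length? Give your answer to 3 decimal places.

Probabilities are the counts divided by 254.
Repeatedly combine the two least-probable nodes; the expected code length is the sum of the merged weights.
merge 20/127 + 23/127 → 43/127
merge 26/127 + 57/254 → 109/254
merge 59/254 + 43/127 → 145/254
merge 109/254 + 145/254 → 1
L = 43/127 + 109/254 + 145/254 + 1 = 297/127 ≈ 2.339 bits/symbol.

2.339 bits/symbol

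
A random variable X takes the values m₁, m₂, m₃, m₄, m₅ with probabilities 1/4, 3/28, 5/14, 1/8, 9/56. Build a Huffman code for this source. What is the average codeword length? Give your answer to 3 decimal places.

Repeatedly combine the two least-probable nodes; the expected code length is the sum of the merged weights.
merge 3/28 + 1/8 → 13/56
merge 9/56 + 13/56 → 11/28
merge 1/4 + 5/14 → 17/28
merge 11/28 + 17/28 → 1
L = 13/56 + 11/28 + 17/28 + 1 = 125/56 ≈ 2.232 bits/symbol.

2.232 bits/symbol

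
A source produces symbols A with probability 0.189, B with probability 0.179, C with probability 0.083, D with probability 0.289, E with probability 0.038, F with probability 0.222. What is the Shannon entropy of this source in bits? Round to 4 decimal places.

2.3755 bits

H = −Σ pᵢ log₂ pᵢ.
−0.189·log₂(0.189) = 0.4543
−0.179·log₂(0.179) = 0.4443
−0.083·log₂(0.083) = 0.2980
−0.289·log₂(0.289) = 0.5176
−0.038·log₂(0.038) = 0.1793
−0.222·log₂(0.222) = 0.4820
Sum ≈ 2.3755 → 2.3755 bits.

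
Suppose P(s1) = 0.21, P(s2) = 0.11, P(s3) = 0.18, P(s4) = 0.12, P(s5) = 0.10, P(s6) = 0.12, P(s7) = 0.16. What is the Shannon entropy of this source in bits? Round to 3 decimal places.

2.758 bits

H = −Σ pᵢ log₂ pᵢ.
−0.21·log₂(0.21) = 0.4728
−0.11·log₂(0.11) = 0.3503
−0.18·log₂(0.18) = 0.4453
−0.12·log₂(0.12) = 0.3671
−0.10·log₂(0.10) = 0.3322
−0.12·log₂(0.12) = 0.3671
−0.16·log₂(0.16) = 0.4230
Sum ≈ 2.7578 → 2.758 bits.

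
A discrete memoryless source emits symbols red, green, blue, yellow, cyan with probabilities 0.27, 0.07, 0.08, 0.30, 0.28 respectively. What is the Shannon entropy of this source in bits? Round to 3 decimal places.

2.105 bits

H = −Σ pᵢ log₂ pᵢ.
−0.27·log₂(0.27) = 0.5100
−0.07·log₂(0.07) = 0.2686
−0.08·log₂(0.08) = 0.2915
−0.30·log₂(0.30) = 0.5211
−0.28·log₂(0.28) = 0.5142
Sum ≈ 2.1054 → 2.105 bits.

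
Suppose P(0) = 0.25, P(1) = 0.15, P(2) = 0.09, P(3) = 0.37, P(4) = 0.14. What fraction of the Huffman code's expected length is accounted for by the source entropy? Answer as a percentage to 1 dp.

96.5%

Entropy H = −Σ p log₂ p ≈ 2.1510 bits.
Huffman merges: 9/100+7/50→23/100; 3/20+23/100→19/50; 1/4+37/100→31/50; 19/50+31/50→1. L = 223/100 ≈ 2.2300.
Efficiency = H/L = 2.1510/2.2300 = 96.5%.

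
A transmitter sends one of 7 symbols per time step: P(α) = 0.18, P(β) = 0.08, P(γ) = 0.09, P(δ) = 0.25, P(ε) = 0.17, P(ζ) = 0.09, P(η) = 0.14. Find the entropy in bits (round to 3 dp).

2.694 bits

H = −Σ pᵢ log₂ pᵢ.
−0.18·log₂(0.18) = 0.4453
−0.08·log₂(0.08) = 0.2915
−0.09·log₂(0.09) = 0.3127
−0.25·log₂(0.25) = 0.5000
−0.17·log₂(0.17) = 0.4346
−0.09·log₂(0.09) = 0.3127
−0.14·log₂(0.14) = 0.3971
Sum ≈ 2.6938 → 2.694 bits.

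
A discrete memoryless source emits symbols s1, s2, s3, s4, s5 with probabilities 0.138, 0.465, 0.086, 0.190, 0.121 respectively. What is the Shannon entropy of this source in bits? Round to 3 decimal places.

2.036 bits

H = −Σ pᵢ log₂ pᵢ.
−0.138·log₂(0.138) = 0.3943
−0.465·log₂(0.465) = 0.5137
−0.086·log₂(0.086) = 0.3044
−0.190·log₂(0.190) = 0.4552
−0.121·log₂(0.121) = 0.3687
Sum ≈ 2.0363 → 2.036 bits.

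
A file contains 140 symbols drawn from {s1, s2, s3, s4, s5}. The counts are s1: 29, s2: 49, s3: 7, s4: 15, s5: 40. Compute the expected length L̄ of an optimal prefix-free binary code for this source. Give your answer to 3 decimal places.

2.157 bits/symbol

Probabilities are the counts divided by 140.
Repeatedly combine the two least-probable nodes; the expected code length is the sum of the merged weights.
merge 1/20 + 3/28 → 11/70
merge 11/70 + 29/140 → 51/140
merge 2/7 + 7/20 → 89/140
merge 51/140 + 89/140 → 1
L = 11/70 + 51/140 + 89/140 + 1 = 151/70 ≈ 2.157 bits/symbol.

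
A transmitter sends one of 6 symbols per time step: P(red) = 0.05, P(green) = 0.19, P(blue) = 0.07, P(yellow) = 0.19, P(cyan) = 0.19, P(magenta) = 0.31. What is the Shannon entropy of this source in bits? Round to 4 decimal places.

H = −Σ pᵢ log₂ pᵢ.
−0.05·log₂(0.05) = 0.2161
−0.19·log₂(0.19) = 0.4552
−0.07·log₂(0.07) = 0.2686
−0.19·log₂(0.19) = 0.4552
−0.19·log₂(0.19) = 0.4552
−0.31·log₂(0.31) = 0.5238
Sum ≈ 2.3741 → 2.3741 bits.

2.3741 bits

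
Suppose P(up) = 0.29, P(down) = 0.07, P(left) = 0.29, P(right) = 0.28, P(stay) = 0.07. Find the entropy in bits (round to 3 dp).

2.087 bits

H = −Σ pᵢ log₂ pᵢ.
−0.29·log₂(0.29) = 0.5179
−0.07·log₂(0.07) = 0.2686
−0.29·log₂(0.29) = 0.5179
−0.28·log₂(0.28) = 0.5142
−0.07·log₂(0.07) = 0.2686
Sum ≈ 2.0871 → 2.087 bits.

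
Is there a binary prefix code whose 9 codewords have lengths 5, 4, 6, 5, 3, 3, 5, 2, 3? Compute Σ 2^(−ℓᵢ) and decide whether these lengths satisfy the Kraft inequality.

With common denominator 2^6 = 64: Σ 2^(−ℓᵢ) = 2/64 + 4/64 + 1/64 + 2/64 + 8/64 + 8/64 + 2/64 + 16/64 + 8/64 = 51/64 = 0.796875.
Kraft's inequality requires Σ ≤ 1; here Σ = 0.796875 ≤ 1, so such a prefix code exists.

0.796875; yes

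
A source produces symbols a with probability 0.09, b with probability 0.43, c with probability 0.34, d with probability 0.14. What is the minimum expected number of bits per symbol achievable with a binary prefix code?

Repeatedly combine the two least-probable nodes; the expected code length is the sum of the merged weights.
merge 9/100 + 7/50 → 23/100
merge 23/100 + 17/50 → 57/100
merge 43/100 + 57/100 → 1
L = 23/100 + 57/100 + 1 = 9/5 = 1.8 bits/symbol.

1.8 bits/symbol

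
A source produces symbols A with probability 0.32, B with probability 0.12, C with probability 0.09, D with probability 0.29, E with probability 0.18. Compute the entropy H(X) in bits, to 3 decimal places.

H = −Σ pᵢ log₂ pᵢ.
−0.32·log₂(0.32) = 0.5260
−0.12·log₂(0.12) = 0.3671
−0.09·log₂(0.09) = 0.3127
−0.29·log₂(0.29) = 0.5179
−0.18·log₂(0.18) = 0.4453
Sum ≈ 2.1690 → 2.169 bits.

2.169 bits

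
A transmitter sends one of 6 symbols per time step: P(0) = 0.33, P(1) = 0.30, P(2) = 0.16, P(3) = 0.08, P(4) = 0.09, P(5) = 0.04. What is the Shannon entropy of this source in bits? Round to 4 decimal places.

2.2618 bits

H = −Σ pᵢ log₂ pᵢ.
−0.33·log₂(0.33) = 0.5278
−0.30·log₂(0.30) = 0.5211
−0.16·log₂(0.16) = 0.4230
−0.08·log₂(0.08) = 0.2915
−0.09·log₂(0.09) = 0.3127
−0.04·log₂(0.04) = 0.1858
Sum ≈ 2.2618 → 2.2618 bits.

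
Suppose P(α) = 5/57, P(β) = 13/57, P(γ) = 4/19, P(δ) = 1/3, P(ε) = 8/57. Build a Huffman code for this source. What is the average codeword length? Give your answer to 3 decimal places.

Repeatedly combine the two least-probable nodes; the expected code length is the sum of the merged weights.
merge 5/57 + 8/57 → 13/57
merge 4/19 + 13/57 → 25/57
merge 13/57 + 1/3 → 32/57
merge 25/57 + 32/57 → 1
L = 13/57 + 25/57 + 32/57 + 1 = 127/57 ≈ 2.228 bits/symbol.

2.228 bits/symbol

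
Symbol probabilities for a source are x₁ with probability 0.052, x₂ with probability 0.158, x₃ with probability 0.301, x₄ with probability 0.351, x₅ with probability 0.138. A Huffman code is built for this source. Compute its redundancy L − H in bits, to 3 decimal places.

Entropy H = −Σ p log₂ p ≈ 2.0882 bits.
Huffman merges: 13/250+69/500→19/100; 79/500+19/100→87/250; 301/1000+87/250→649/1000; 351/1000+649/1000→1. L = 2187/1000 ≈ 2.1870.
L − H = 2.1870 − 2.0882 = 0.099 bits.

0.099 bits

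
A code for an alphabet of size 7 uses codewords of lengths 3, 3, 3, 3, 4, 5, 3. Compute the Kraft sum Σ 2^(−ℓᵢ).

With common denominator 2^5 = 32: Σ 2^(−ℓᵢ) = 4/32 + 4/32 + 4/32 + 4/32 + 2/32 + 1/32 + 4/32 = 23/32 = 0.71875.

0.71875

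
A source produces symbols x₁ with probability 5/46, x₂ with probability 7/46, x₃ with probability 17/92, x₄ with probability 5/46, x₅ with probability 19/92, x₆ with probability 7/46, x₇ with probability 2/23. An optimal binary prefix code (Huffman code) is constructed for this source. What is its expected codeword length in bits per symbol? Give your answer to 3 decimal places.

2.793 bits/symbol

Repeatedly combine the two least-probable nodes; the expected code length is the sum of the merged weights.
merge 2/23 + 5/46 → 9/46
merge 5/46 + 7/46 → 6/23
merge 7/46 + 17/92 → 31/92
merge 9/46 + 19/92 → 37/92
merge 6/23 + 31/92 → 55/92
merge 37/92 + 55/92 → 1
L = 9/46 + 6/23 + 31/92 + 37/92 + 55/92 + 1 = 257/92 ≈ 2.793 bits/symbol.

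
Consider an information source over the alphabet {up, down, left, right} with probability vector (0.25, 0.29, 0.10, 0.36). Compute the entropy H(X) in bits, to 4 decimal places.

H = −Σ pᵢ log₂ pᵢ.
−0.25·log₂(0.25) = 0.5000
−0.29·log₂(0.29) = 0.5179
−0.10·log₂(0.10) = 0.3322
−0.36·log₂(0.36) = 0.5306
Sum ≈ 1.8807 → 1.8807 bits.

1.8807 bits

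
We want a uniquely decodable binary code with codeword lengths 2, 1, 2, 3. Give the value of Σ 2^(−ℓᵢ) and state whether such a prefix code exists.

1.125; no

With common denominator 2^3 = 8: Σ 2^(−ℓᵢ) = 2/8 + 4/8 + 2/8 + 1/8 = 9/8 = 1.125.
Kraft's inequality requires Σ ≤ 1; here Σ = 1.125 > 1, so no such prefix code exists.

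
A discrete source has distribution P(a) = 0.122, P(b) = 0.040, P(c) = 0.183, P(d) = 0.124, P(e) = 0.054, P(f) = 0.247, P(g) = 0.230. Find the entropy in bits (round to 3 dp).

H = −Σ pᵢ log₂ pᵢ.
−0.122·log₂(0.122) = 0.3703
−0.040·log₂(0.040) = 0.1858
−0.183·log₂(0.183) = 0.4484
−0.124·log₂(0.124) = 0.3734
−0.054·log₂(0.054) = 0.2274
−0.247·log₂(0.247) = 0.4983
−0.230·log₂(0.230) = 0.4877
Sum ≈ 2.5912 → 2.591 bits.

2.591 bits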